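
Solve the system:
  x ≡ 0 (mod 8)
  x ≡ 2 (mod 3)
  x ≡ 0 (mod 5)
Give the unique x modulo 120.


Moduli 8, 3, 5 are pairwise coprime; by CRT there is a unique solution modulo M = 8 · 3 · 5 = 120.
Solve pairwise, accumulating the modulus:
  Start with x ≡ 0 (mod 8).
  Combine with x ≡ 2 (mod 3): since gcd(8, 3) = 1, we get a unique residue mod 24.
    Write x = 0 + 8·t and substitute into x ≡ 2 (mod 3): 8·t ≡ 2 − 0 = 2 (mod 3).
    Reduce coefficients mod 3: 2·t ≡ 2 (mod 3).
    The inverse of 2 mod 3 is 2 (since 2·2 = 4 = 1·3 + 1), so t ≡ 2·2 = 4 ≡ 1 (mod 3).
    Then x = 0 + 8·1 = 8, valid modulo lcm(8, 3) = 24: x ≡ 8 (mod 24).
  Combine with x ≡ 0 (mod 5): since gcd(24, 5) = 1, we get a unique residue mod 120.
    Write x = 8 + 24·t and substitute into x ≡ 0 (mod 5): 24·t ≡ 0 − 8 = -8 (mod 5).
    Reduce coefficients mod 5: 4·t ≡ 2 (mod 5).
    The inverse of 4 mod 5 is 4 (since 4·4 = 16 = 3·5 + 1), so t ≡ 4·2 = 8 ≡ 3 (mod 5).
    Then x = 8 + 24·3 = 80, valid modulo lcm(24, 5) = 120: x ≡ 80 (mod 120).
Verify: 80 mod 8 = 0 ✓, 80 mod 3 = 2 ✓, 80 mod 5 = 0 ✓.

x ≡ 80 (mod 120).


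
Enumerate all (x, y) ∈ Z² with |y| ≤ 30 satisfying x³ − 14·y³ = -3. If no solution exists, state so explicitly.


The equation is x³ - 14y³ = -3. For fixed y, x³ = 14·y³ − 3, so a solution requires the RHS to be a perfect cube.
Strategy: iterate y from -30 to 30, compute RHS = 14·y³ − 3, and check whether it is a (positive or negative) perfect cube.
Check small values of y:
  y = 0: RHS = -3 is not a perfect cube.
  y = 1: RHS = 11 is not a perfect cube.
  y = -1: RHS = -17 is not a perfect cube.
  y = 2: RHS = 109 is not a perfect cube.
  y = -2: RHS = -115 is not a perfect cube.
  y = 3: RHS = 375 is not a perfect cube.
  y = -3: RHS = -381 is not a perfect cube.
Continuing the search up to |y| = 30 finds no solutions either.
No (x, y) in the scanned range satisfies the equation.

No integer solutions with |y| ≤ 30.


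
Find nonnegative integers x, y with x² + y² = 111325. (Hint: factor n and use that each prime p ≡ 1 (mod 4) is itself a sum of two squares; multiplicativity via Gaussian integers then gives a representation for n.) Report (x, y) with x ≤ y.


Step 1: Factor n = 111325 = 5^2 · 61 · 73.
Step 2: Check the mod-4 condition on each prime factor: 5 ≡ 1 (mod 4), exponent 2; 61 ≡ 1 (mod 4), exponent 1; 73 ≡ 1 (mod 4), exponent 1.
All primes ≡ 3 (mod 4) appear to even exponent (or don't appear), so by the two-squares theorem n IS expressible as a sum of two squares.
Step 3: Build a representation. Group n = k² · m with k = 5 and m = 61 · 73 = 4453 (a product of primes ≡ 1 (mod 4)); a representation of m scales to one of n via (k·x)² + (k·y)² = k²(x² + y²). Each prime p ≡ 1 (mod 4) is itself a sum of two squares; find a² by testing p − a² for a perfect square:
  61: 61 − 1² = 60, 61 − 2² = 57, 61 − 3² = 52, 61 − 4² = 45, 61 − 5² = 36 = 6² ⇒ 61 = 5² + 6².
  73: 73 − 1² = 72, 73 − 2² = 69, 73 − 3² = 64 = 8² ⇒ 73 = 3² + 8².
  Combine using the Brahmagupta–Fibonacci identity (a² + b²)(c² + d²) = (ac − bd)² + (ad + bc)² = (ac + bd)² + (ad − bc)²:
  61 · 73 = 4453: from (5² + 6²)(3² + 8²), take (5·3 − 6·8, 5·8 + 6·3) = (15 − 48, 40 + 18) = (-33, 58); dropping signs (only squares matter) gives (33, 58); check 33² + 58² = 1089 + 3364 = 4453 ✓.
  Scale by k = 5: (5·33, 5·58) = (165, 290).
Step 4: Order so x ≤ y and verify: 165² + 290² = 27225 + 84100 = 111325 = n. ✓

n = 111325 = 165² + 290² (one valid representation with x ≤ y).


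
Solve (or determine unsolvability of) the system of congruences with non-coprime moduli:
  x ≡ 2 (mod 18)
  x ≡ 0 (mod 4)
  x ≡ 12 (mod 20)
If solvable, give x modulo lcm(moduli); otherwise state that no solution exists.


Moduli 18, 4, 20 are not pairwise coprime, so CRT works modulo lcm(m_i) when all pairwise compatibility conditions hold.
Pairwise compatibility: gcd(m_i, m_j) must divide a_i - a_j for every pair.
Merge one congruence at a time:
  Start: x ≡ 2 (mod 18).
  Combine with x ≡ 0 (mod 4): gcd(18, 4) = 2; 0 - 2 = -2, which IS divisible by 2, so compatible.
    Write x = 2 + 18·t and substitute into x ≡ 0 (mod 4): 18·t ≡ 0 − 2 = -2 (mod 4).
    Divide the congruence (and modulus) by g = 2: 9·t ≡ -1 (mod 2).
    Reduce coefficients mod 2: 1·t ≡ 1 (mod 2).
    So t ≡ 1 (mod 2).
    Then x = 2 + 18·1 = 20, valid modulo lcm(18, 4) = 36: x ≡ 20 (mod 36).
  Combine with x ≡ 12 (mod 20): gcd(36, 20) = 4; 12 - 20 = -8, which IS divisible by 4, so compatible.
    Write x = 20 + 36·t and substitute into x ≡ 12 (mod 20): 36·t ≡ 12 − 20 = -8 (mod 20).
    Divide the congruence (and modulus) by g = 4: 9·t ≡ -2 (mod 5).
    Reduce coefficients mod 5: 4·t ≡ 3 (mod 5).
    The inverse of 4 mod 5 is 4 (since 4·4 = 16 = 3·5 + 1), so t ≡ 4·3 = 12 ≡ 2 (mod 5).
    Then x = 20 + 36·2 = 92, valid modulo lcm(36, 20) = 180: x ≡ 92 (mod 180).
Verify: 92 mod 18 = 2, 92 mod 4 = 0, 92 mod 20 = 12.

x ≡ 92 (mod 180).


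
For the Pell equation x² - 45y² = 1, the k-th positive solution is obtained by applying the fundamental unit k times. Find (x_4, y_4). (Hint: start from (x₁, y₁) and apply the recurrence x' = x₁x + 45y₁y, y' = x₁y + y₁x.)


Step 1: Find the fundamental solution (x₁, y₁) of x² - 45y² = 1.
  Expand √45 as a continued fraction. a₀ = ⌊√45⌋ = 6; iterate m_{k+1} = d_k·a_k − m_k, d_{k+1} = (45 − m_{k+1}²)/d_k, a_{k+1} = ⌊(a₀ + m_{k+1})/d_{k+1}⌋ (starting m₀ = 0, d₀ = 1), with convergents p_k = a_k·p_{k-1} + p_{k-2}, q_k = a_k·q_{k-1} + q_{k-2} (p₋₁ = 1, q₋₁ = 0):
  k = 0: a₀ = 6; p₀/q₀ = 6/1; p₀² − 45·q₀² = 36 − 45 = -9.
  k = 1: m = 6, d = 9, a = ⌊(6 + 6)/9⌋ = 1; p/q = (1·6 + 1)/(1·1 + 0) = 7/1; p² − 45·q² = 49 − 45 = 4.
  k = 2: m = 3, d = 4, a = ⌊(6 + 3)/4⌋ = 2; p/q = (2·7 + 6)/(2·1 + 1) = 20/3; p² − 45·q² = 400 − 405 = -5.
  k = 3: m = 5, d = 5, a = ⌊(6 + 5)/5⌋ = 2; p/q = (2·20 + 7)/(2·3 + 1) = 47/7; p² − 45·q² = 2209 − 2205 = 4.
  k = 4: m = 5, d = 4, a = ⌊(6 + 5)/4⌋ = 2; p/q = (2·47 + 20)/(2·7 + 3) = 114/17; p² − 45·q² = 12996 − 13005 = -9.
  k = 5: m = 3, d = 9, a = ⌊(6 + 3)/9⌋ = 1; p/q = (1·114 + 47)/(1·17 + 7) = 161/24; p² − 45·q² = 25921 − 25920 = 1.
  The first convergent with p² − 45·q² = 1 gives the fundamental solution (x₁, y₁) = (161, 24).
Step 2: Apply the recurrence (x_{n+1}, y_{n+1}) = (x₁x_n + 45y₁y_n, x₁y_n + y₁x_n) repeatedly.
  From (x_1, y_1) = (161, 24): x_2 = 161·161 + 45·24·24 = 51841; y_2 = 161·24 + 24·161 = 7728.
  From (x_2, y_2) = (51841, 7728): x_3 = 161·51841 + 45·24·7728 = 16692641; y_3 = 161·7728 + 24·51841 = 2488392.
  From (x_3, y_3) = (16692641, 2488392): x_4 = 161·16692641 + 45·24·2488392 = 5374978561; y_4 = 161·2488392 + 24·16692641 = 801254496.
Step 3: Verify x_4² - 45·y_4² = 28890394531209630721 - 28890394531209630720 = 1 (should be 1). ✓

(x_1, y_1) = (161, 24); (x_4, y_4) = (5374978561, 801254496).


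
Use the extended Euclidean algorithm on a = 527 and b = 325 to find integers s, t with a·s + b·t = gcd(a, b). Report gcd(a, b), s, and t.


Euclidean algorithm on (527, 325) — divide until remainder is 0:
  527 = 1 · 325 + 202
  325 = 1 · 202 + 123
  202 = 1 · 123 + 79
  123 = 1 · 79 + 44
  79 = 1 · 44 + 35
  44 = 1 · 35 + 9
  35 = 3 · 9 + 8
  9 = 1 · 8 + 1
  8 = 8 · 1 + 0
gcd(527, 325) = 1.
Track Bezout coefficients alongside the remainders: start with r₀ = 527 = a·1 + b·0 (s = 1, t = 0) and r₁ = 325 = a·0 + b·1 (s = 0, t = 1); each new remainder r_{k+1} = r_{k-1} − q_k·r_k inherits s_{k+1} = s_{k-1} − q_k·s_k, t_{k+1} = t_{k-1} − q_k·t_k, so r_k = a·s_k + b·t_k at every step:
  q = 1: r = 202, s = 1 − 1·0 = 1, t = 0 − 1·1 = -1  (check: 527·1 + 325·(-1) = 202)
  q = 1: r = 123, s = 0 − 1·1 = -1, t = 1 − 1·(-1) = 2  (check: 527·(-1) + 325·2 = 123)
  q = 1: r = 79, s = 1 − 1·(-1) = 2, t = -1 − 1·2 = -3  (check: 527·2 + 325·(-3) = 79)
  q = 1: r = 44, s = -1 − 1·2 = -3, t = 2 − 1·(-3) = 5  (check: 527·(-3) + 325·5 = 44)
  q = 1: r = 35, s = 2 − 1·(-3) = 5, t = -3 − 1·5 = -8  (check: 527·5 + 325·(-8) = 35)
  q = 1: r = 9, s = -3 − 1·5 = -8, t = 5 − 1·(-8) = 13  (check: 527·(-8) + 325·13 = 9)
  q = 3: r = 8, s = 5 − 3·(-8) = 29, t = -8 − 3·13 = -47  (check: 527·29 + 325·(-47) = 8)
  q = 1: r = 1, s = -8 − 1·29 = -37, t = 13 − 1·(-47) = 60  (check: 527·(-37) + 325·60 = 1)
The row with r = 1 (the gcd) gives the Bezout coefficients s = -37, t = 60.
Result: 527 · (-37) + 325 · (60) = 1.

gcd(527, 325) = 1; s = -37, t = 60 (check: 527·(-37) + 325·60 = 1).


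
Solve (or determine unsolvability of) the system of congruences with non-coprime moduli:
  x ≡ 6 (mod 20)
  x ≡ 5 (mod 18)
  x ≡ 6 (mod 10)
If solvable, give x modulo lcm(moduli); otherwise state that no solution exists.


Moduli 20, 18, 10 are not pairwise coprime, so CRT works modulo lcm(m_i) when all pairwise compatibility conditions hold.
Pairwise compatibility: gcd(m_i, m_j) must divide a_i - a_j for every pair.
Merge one congruence at a time:
  Start: x ≡ 6 (mod 20).
  Combine with x ≡ 5 (mod 18): gcd(20, 18) = 2, and 5 - 6 = -1 is NOT divisible by 2.
    ⇒ system is inconsistent (no integer solution).

No solution (the system is inconsistent).


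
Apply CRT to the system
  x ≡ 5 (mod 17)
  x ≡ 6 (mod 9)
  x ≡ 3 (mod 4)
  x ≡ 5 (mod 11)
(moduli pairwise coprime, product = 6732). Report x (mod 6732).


Product of moduli M = 17 · 9 · 4 · 11 = 6732.
Merge one congruence at a time:
  Start: x ≡ 5 (mod 17).
  Combine with x ≡ 6 (mod 9); new modulus lcm = 153.
    Write x = 5 + 17·t and substitute into x ≡ 6 (mod 9): 17·t ≡ 6 − 5 = 1 (mod 9).
    Reduce coefficients mod 9: 8·t ≡ 1 (mod 9).
    The inverse of 8 mod 9 is 8 (since 8·8 = 64 = 7·9 + 1), so t ≡ 8·1 = 8 ≡ 8 (mod 9).
    Then x = 5 + 17·8 = 141, valid modulo lcm(17, 9) = 153: x ≡ 141 (mod 153).
  Combine with x ≡ 3 (mod 4); new modulus lcm = 612.
    Write x = 141 + 153·t and substitute into x ≡ 3 (mod 4): 153·t ≡ 3 − 141 = -138 (mod 4).
    Reduce coefficients mod 4: 1·t ≡ 2 (mod 4).
    So t ≡ 2 (mod 4).
    Then x = 141 + 153·2 = 447, valid modulo lcm(153, 4) = 612: x ≡ 447 (mod 612).
  Combine with x ≡ 5 (mod 11); new modulus lcm = 6732.
    Write x = 447 + 612·t and substitute into x ≡ 5 (mod 11): 612·t ≡ 5 − 447 = -442 (mod 11).
    Reduce coefficients mod 11: 7·t ≡ 9 (mod 11).
    The inverse of 7 mod 11 is 8 (since 7·8 = 56 = 5·11 + 1), so t ≡ 8·9 = 72 ≡ 6 (mod 11).
    Then x = 447 + 612·6 = 4119, valid modulo lcm(612, 11) = 6732: x ≡ 4119 (mod 6732).
Verify against each original: 4119 mod 17 = 5, 4119 mod 9 = 6, 4119 mod 4 = 3, 4119 mod 11 = 5.

x ≡ 4119 (mod 6732).


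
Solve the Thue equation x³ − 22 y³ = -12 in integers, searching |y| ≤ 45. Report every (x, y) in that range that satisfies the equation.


The equation is x³ - 22y³ = -12. For fixed y, x³ = 22·y³ − 12, so a solution requires the RHS to be a perfect cube.
Strategy: iterate y from -45 to 45, compute RHS = 22·y³ − 12, and check whether it is a (positive or negative) perfect cube.
Check small values of y:
  y = 0: RHS = -12 is not a perfect cube.
  y = 1: RHS = 10 is not a perfect cube.
  y = -1: RHS = -34 is not a perfect cube.
  y = 2: RHS = 164 is not a perfect cube.
  y = -2: RHS = -188 is not a perfect cube.
  y = 3: RHS = 582 is not a perfect cube.
  y = -3: RHS = -606 is not a perfect cube.
Continuing the search up to |y| = 45 finds no solutions either.
No (x, y) in the scanned range satisfies the equation.

No integer solutions with |y| ≤ 45.


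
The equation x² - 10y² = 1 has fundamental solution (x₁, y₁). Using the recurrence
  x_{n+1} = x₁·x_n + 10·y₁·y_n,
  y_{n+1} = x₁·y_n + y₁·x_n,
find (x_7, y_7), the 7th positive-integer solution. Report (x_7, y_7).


Step 1: Find the fundamental solution (x₁, y₁) of x² - 10y² = 1.
  Expand √10 as a continued fraction. a₀ = ⌊√10⌋ = 3; iterate m_{k+1} = d_k·a_k − m_k, d_{k+1} = (10 − m_{k+1}²)/d_k, a_{k+1} = ⌊(a₀ + m_{k+1})/d_{k+1}⌋ (starting m₀ = 0, d₀ = 1), with convergents p_k = a_k·p_{k-1} + p_{k-2}, q_k = a_k·q_{k-1} + q_{k-2} (p₋₁ = 1, q₋₁ = 0):
  k = 0: a₀ = 3; p₀/q₀ = 3/1; p₀² − 10·q₀² = 9 − 10 = -1.
  k = 1: m = 3, d = 1, a = ⌊(3 + 3)/1⌋ = 6; p/q = (6·3 + 1)/(6·1 + 0) = 19/6; p² − 10·q² = 361 − 360 = 1.
  The first convergent with p² − 10·q² = 1 gives the fundamental solution (x₁, y₁) = (19, 6).
Step 2: Apply the recurrence (x_{n+1}, y_{n+1}) = (x₁x_n + 10y₁y_n, x₁y_n + y₁x_n) repeatedly.
  From (x_1, y_1) = (19, 6): x_2 = 19·19 + 10·6·6 = 721; y_2 = 19·6 + 6·19 = 228.
  From (x_2, y_2) = (721, 228): x_3 = 19·721 + 10·6·228 = 27379; y_3 = 19·228 + 6·721 = 8658.
  From (x_3, y_3) = (27379, 8658): x_4 = 19·27379 + 10·6·8658 = 1039681; y_4 = 19·8658 + 6·27379 = 328776.
  From (x_4, y_4) = (1039681, 328776): x_5 = 19·1039681 + 10·6·328776 = 39480499; y_5 = 19·328776 + 6·1039681 = 12484830.
  From (x_5, y_5) = (39480499, 12484830): x_6 = 19·39480499 + 10·6·12484830 = 1499219281; y_6 = 19·12484830 + 6·39480499 = 474094764.
  From (x_6, y_6) = (1499219281, 474094764): x_7 = 19·1499219281 + 10·6·474094764 = 56930852179; y_7 = 19·474094764 + 6·1499219281 = 18003116202.
Step 3: Verify x_7² - 10·y_7² = 3241121929827149048041 - 3241121929827149048040 = 1 (should be 1). ✓

(x_1, y_1) = (19, 6); (x_7, y_7) = (56930852179, 18003116202).


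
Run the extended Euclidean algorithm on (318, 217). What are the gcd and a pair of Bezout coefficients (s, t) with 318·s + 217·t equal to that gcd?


Euclidean algorithm on (318, 217) — divide until remainder is 0:
  318 = 1 · 217 + 101
  217 = 2 · 101 + 15
  101 = 6 · 15 + 11
  15 = 1 · 11 + 4
  11 = 2 · 4 + 3
  4 = 1 · 3 + 1
  3 = 3 · 1 + 0
gcd(318, 217) = 1.
Track Bezout coefficients alongside the remainders: start with r₀ = 318 = a·1 + b·0 (s = 1, t = 0) and r₁ = 217 = a·0 + b·1 (s = 0, t = 1); each new remainder r_{k+1} = r_{k-1} − q_k·r_k inherits s_{k+1} = s_{k-1} − q_k·s_k, t_{k+1} = t_{k-1} − q_k·t_k, so r_k = a·s_k + b·t_k at every step:
  q = 1: r = 101, s = 1 − 1·0 = 1, t = 0 − 1·1 = -1  (check: 318·1 + 217·(-1) = 101)
  q = 2: r = 15, s = 0 − 2·1 = -2, t = 1 − 2·(-1) = 3  (check: 318·(-2) + 217·3 = 15)
  q = 6: r = 11, s = 1 − 6·(-2) = 13, t = -1 − 6·3 = -19  (check: 318·13 + 217·(-19) = 11)
  q = 1: r = 4, s = -2 − 1·13 = -15, t = 3 − 1·(-19) = 22  (check: 318·(-15) + 217·22 = 4)
  q = 2: r = 3, s = 13 − 2·(-15) = 43, t = -19 − 2·22 = -63  (check: 318·43 + 217·(-63) = 3)
  q = 1: r = 1, s = -15 − 1·43 = -58, t = 22 − 1·(-63) = 85  (check: 318·(-58) + 217·85 = 1)
The row with r = 1 (the gcd) gives the Bezout coefficients s = -58, t = 85.
Result: 318 · (-58) + 217 · (85) = 1.

gcd(318, 217) = 1; s = -58, t = 85 (check: 318·(-58) + 217·85 = 1).


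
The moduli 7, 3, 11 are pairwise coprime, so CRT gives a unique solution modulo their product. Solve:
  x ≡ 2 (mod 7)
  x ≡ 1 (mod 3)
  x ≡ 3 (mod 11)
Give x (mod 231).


Moduli 7, 3, 11 are pairwise coprime; by CRT there is a unique solution modulo M = 7 · 3 · 11 = 231.
Solve pairwise, accumulating the modulus:
  Start with x ≡ 2 (mod 7).
  Combine with x ≡ 1 (mod 3): since gcd(7, 3) = 1, we get a unique residue mod 21.
    Write x = 2 + 7·t and substitute into x ≡ 1 (mod 3): 7·t ≡ 1 − 2 = -1 (mod 3).
    Reduce coefficients mod 3: 1·t ≡ 2 (mod 3).
    So t ≡ 2 (mod 3).
    Then x = 2 + 7·2 = 16, valid modulo lcm(7, 3) = 21: x ≡ 16 (mod 21).
  Combine with x ≡ 3 (mod 11): since gcd(21, 11) = 1, we get a unique residue mod 231.
    Write x = 16 + 21·t and substitute into x ≡ 3 (mod 11): 21·t ≡ 3 − 16 = -13 (mod 11).
    Reduce coefficients mod 11: 10·t ≡ 9 (mod 11).
    The inverse of 10 mod 11 is 10 (since 10·10 = 100 = 9·11 + 1), so t ≡ 10·9 = 90 ≡ 2 (mod 11).
    Then x = 16 + 21·2 = 58, valid modulo lcm(21, 11) = 231: x ≡ 58 (mod 231).
Verify: 58 mod 7 = 2 ✓, 58 mod 3 = 1 ✓, 58 mod 11 = 3 ✓.

x ≡ 58 (mod 231).


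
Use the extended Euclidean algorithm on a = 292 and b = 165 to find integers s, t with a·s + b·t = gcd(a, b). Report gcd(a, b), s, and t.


Euclidean algorithm on (292, 165) — divide until remainder is 0:
  292 = 1 · 165 + 127
  165 = 1 · 127 + 38
  127 = 3 · 38 + 13
  38 = 2 · 13 + 12
  13 = 1 · 12 + 1
  12 = 12 · 1 + 0
gcd(292, 165) = 1.
Track Bezout coefficients alongside the remainders: start with r₀ = 292 = a·1 + b·0 (s = 1, t = 0) and r₁ = 165 = a·0 + b·1 (s = 0, t = 1); each new remainder r_{k+1} = r_{k-1} − q_k·r_k inherits s_{k+1} = s_{k-1} − q_k·s_k, t_{k+1} = t_{k-1} − q_k·t_k, so r_k = a·s_k + b·t_k at every step:
  q = 1: r = 127, s = 1 − 1·0 = 1, t = 0 − 1·1 = -1  (check: 292·1 + 165·(-1) = 127)
  q = 1: r = 38, s = 0 − 1·1 = -1, t = 1 − 1·(-1) = 2  (check: 292·(-1) + 165·2 = 38)
  q = 3: r = 13, s = 1 − 3·(-1) = 4, t = -1 − 3·2 = -7  (check: 292·4 + 165·(-7) = 13)
  q = 2: r = 12, s = -1 − 2·4 = -9, t = 2 − 2·(-7) = 16  (check: 292·(-9) + 165·16 = 12)
  q = 1: r = 1, s = 4 − 1·(-9) = 13, t = -7 − 1·16 = -23  (check: 292·13 + 165·(-23) = 1)
The row with r = 1 (the gcd) gives the Bezout coefficients s = 13, t = -23.
Result: 292 · (13) + 165 · (-23) = 1.

gcd(292, 165) = 1; s = 13, t = -23 (check: 292·13 + 165·(-23) = 1).


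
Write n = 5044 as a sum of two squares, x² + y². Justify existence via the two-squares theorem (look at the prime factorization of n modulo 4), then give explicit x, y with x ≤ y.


Step 1: Factor n = 5044 = 2^2 · 13 · 97.
Step 2: Check the mod-4 condition on each prime factor: 2 = 2 (special); 13 ≡ 1 (mod 4), exponent 1; 97 ≡ 1 (mod 4), exponent 1.
All primes ≡ 3 (mod 4) appear to even exponent (or don't appear), so by the two-squares theorem n IS expressible as a sum of two squares.
Step 3: Build a representation. Group n = k² · m with k = 2 and m = 13 · 97 = 1261 (a product of primes ≡ 1 (mod 4)); a representation of m scales to one of n via (k·x)² + (k·y)² = k²(x² + y²). Each prime p ≡ 1 (mod 4) is itself a sum of two squares; find a² by testing p − a² for a perfect square:
  13: 13 − 1² = 12, 13 − 2² = 9 = 3² ⇒ 13 = 2² + 3².
  97: 97 − 1² = 96, 97 − 2² = 93, 97 − 3² = 88, 97 − 4² = 81 = 9² ⇒ 97 = 4² + 9².
  Combine using the Brahmagupta–Fibonacci identity (a² + b²)(c² + d²) = (ac − bd)² + (ad + bc)² = (ac + bd)² + (ad − bc)²:
  13 · 97 = 1261: from (2² + 3²)(4² + 9²), take (2·4 − 3·9, 2·9 + 3·4) = (8 − 27, 18 + 12) = (-19, 30); dropping signs (only squares matter) gives (19, 30); check 19² + 30² = 361 + 900 = 1261 ✓.
  Scale by k = 2: (2·19, 2·30) = (38, 60).
Step 4: Order so x ≤ y and verify: 38² + 60² = 1444 + 3600 = 5044 = n. ✓

n = 5044 = 38² + 60² (one valid representation with x ≤ y).


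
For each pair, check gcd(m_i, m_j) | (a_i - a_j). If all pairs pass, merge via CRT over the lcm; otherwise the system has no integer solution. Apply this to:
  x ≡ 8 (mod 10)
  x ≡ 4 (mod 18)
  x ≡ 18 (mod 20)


Moduli 10, 18, 20 are not pairwise coprime, so CRT works modulo lcm(m_i) when all pairwise compatibility conditions hold.
Pairwise compatibility: gcd(m_i, m_j) must divide a_i - a_j for every pair.
Merge one congruence at a time:
  Start: x ≡ 8 (mod 10).
  Combine with x ≡ 4 (mod 18): gcd(10, 18) = 2; 4 - 8 = -4, which IS divisible by 2, so compatible.
    Write x = 8 + 10·t and substitute into x ≡ 4 (mod 18): 10·t ≡ 4 − 8 = -4 (mod 18).
    Divide the congruence (and modulus) by g = 2: 5·t ≡ -2 (mod 9).
    Reduce coefficients mod 9: 5·t ≡ 7 (mod 9).
    The inverse of 5 mod 9 is 2 (since 5·2 = 10 = 1·9 + 1), so t ≡ 2·7 = 14 ≡ 5 (mod 9).
    Then x = 8 + 10·5 = 58, valid modulo lcm(10, 18) = 90: x ≡ 58 (mod 90).
  Combine with x ≡ 18 (mod 20): gcd(90, 20) = 10; 18 - 58 = -40, which IS divisible by 10, so compatible.
    Write x = 58 + 90·t and substitute into x ≡ 18 (mod 20): 90·t ≡ 18 − 58 = -40 (mod 20).
    Divide the congruence (and modulus) by g = 10: 9·t ≡ -4 (mod 2).
    Reduce coefficients mod 2: 1·t ≡ 0 (mod 2).
    So t ≡ 0 (mod 2).
    Then x = 58 + 90·0 = 58, valid modulo lcm(90, 20) = 180: x ≡ 58 (mod 180).
Verify: 58 mod 10 = 8, 58 mod 18 = 4, 58 mod 20 = 18.

x ≡ 58 (mod 180).


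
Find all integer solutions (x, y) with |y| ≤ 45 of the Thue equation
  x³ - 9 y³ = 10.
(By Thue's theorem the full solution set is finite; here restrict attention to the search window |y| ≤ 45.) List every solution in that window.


The equation is x³ - 9y³ = 10. For fixed y, x³ = 9·y³ + 10, so a solution requires the RHS to be a perfect cube.
Strategy: iterate y from -45 to 45, compute RHS = 9·y³ + 10, and check whether it is a (positive or negative) perfect cube.
Check small values of y:
  y = 0: RHS = 10 is not a perfect cube.
  y = 1: RHS = 19 is not a perfect cube.
  y = -1: RHS = 1 = (1)³ ⇒ x = 1 works.
  y = 2: RHS = 82 is not a perfect cube.
  y = -2: RHS = -62 is not a perfect cube.
  y = 3: RHS = 253 is not a perfect cube.
  y = -3: RHS = -233 is not a perfect cube.
Continuing the search up to |y| = 45 finds no further solutions beyond those listed.
Collected solutions: (1, -1).

Solutions (with |y| ≤ 45): (1, -1).


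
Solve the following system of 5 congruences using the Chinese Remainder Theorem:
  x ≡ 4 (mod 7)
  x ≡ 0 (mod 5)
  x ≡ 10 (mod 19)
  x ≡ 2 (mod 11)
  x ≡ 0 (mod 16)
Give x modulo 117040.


Product of moduli M = 7 · 5 · 19 · 11 · 16 = 117040.
Merge one congruence at a time:
  Start: x ≡ 4 (mod 7).
  Combine with x ≡ 0 (mod 5); new modulus lcm = 35.
    Write x = 4 + 7·t and substitute into x ≡ 0 (mod 5): 7·t ≡ 0 − 4 = -4 (mod 5).
    Reduce coefficients mod 5: 2·t ≡ 1 (mod 5).
    The inverse of 2 mod 5 is 3 (since 2·3 = 6 = 1·5 + 1), so t ≡ 3·1 = 3 ≡ 3 (mod 5).
    Then x = 4 + 7·3 = 25, valid modulo lcm(7, 5) = 35: x ≡ 25 (mod 35).
  Combine with x ≡ 10 (mod 19); new modulus lcm = 665.
    Write x = 25 + 35·t and substitute into x ≡ 10 (mod 19): 35·t ≡ 10 − 25 = -15 (mod 19).
    Reduce coefficients mod 19: 16·t ≡ 4 (mod 19).
    The inverse of 16 mod 19 is 6 (since 16·6 = 96 = 5·19 + 1), so t ≡ 6·4 = 24 ≡ 5 (mod 19).
    Then x = 25 + 35·5 = 200, valid modulo lcm(35, 19) = 665: x ≡ 200 (mod 665).
  Combine with x ≡ 2 (mod 11); new modulus lcm = 7315.
    Write x = 200 + 665·t and substitute into x ≡ 2 (mod 11): 665·t ≡ 2 − 200 = -198 (mod 11).
    Reduce coefficients mod 11: 5·t ≡ 0 (mod 11).
    The inverse of 5 mod 11 is 9 (since 5·9 = 45 = 4·11 + 1), so t ≡ 9·0 = 0 ≡ 0 (mod 11).
    Then x = 200 + 665·0 = 200, valid modulo lcm(665, 11) = 7315: x ≡ 200 (mod 7315).
  Combine with x ≡ 0 (mod 16); new modulus lcm = 117040.
    Write x = 200 + 7315·t and substitute into x ≡ 0 (mod 16): 7315·t ≡ 0 − 200 = -200 (mod 16).
    Reduce coefficients mod 16: 3·t ≡ 8 (mod 16).
    The inverse of 3 mod 16 is 11 (since 3·11 = 33 = 2·16 + 1), so t ≡ 11·8 = 88 ≡ 8 (mod 16).
    Then x = 200 + 7315·8 = 58720, valid modulo lcm(7315, 16) = 117040: x ≡ 58720 (mod 117040).
Verify against each original: 58720 mod 7 = 4, 58720 mod 5 = 0, 58720 mod 19 = 10, 58720 mod 11 = 2, 58720 mod 16 = 0.

x ≡ 58720 (mod 117040).


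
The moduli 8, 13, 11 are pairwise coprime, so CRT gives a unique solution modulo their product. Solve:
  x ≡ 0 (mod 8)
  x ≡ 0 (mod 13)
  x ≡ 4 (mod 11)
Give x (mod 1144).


Moduli 8, 13, 11 are pairwise coprime; by CRT there is a unique solution modulo M = 8 · 13 · 11 = 1144.
Solve pairwise, accumulating the modulus:
  Start with x ≡ 0 (mod 8).
  Combine with x ≡ 0 (mod 13): since gcd(8, 13) = 1, we get a unique residue mod 104.
    Write x = 0 + 8·t and substitute into x ≡ 0 (mod 13): 8·t ≡ 0 − 0 = 0 (mod 13).
    The inverse of 8 mod 13 is 5 (since 8·5 = 40 = 3·13 + 1), so t ≡ 5·0 = 0 ≡ 0 (mod 13).
    Then x = 0 + 8·0 = 0, valid modulo lcm(8, 13) = 104: x ≡ 0 (mod 104).
  Combine with x ≡ 4 (mod 11): since gcd(104, 11) = 1, we get a unique residue mod 1144.
    Write x = 0 + 104·t and substitute into x ≡ 4 (mod 11): 104·t ≡ 4 − 0 = 4 (mod 11).
    Reduce coefficients mod 11: 5·t ≡ 4 (mod 11).
    The inverse of 5 mod 11 is 9 (since 5·9 = 45 = 4·11 + 1), so t ≡ 9·4 = 36 ≡ 3 (mod 11).
    Then x = 0 + 104·3 = 312, valid modulo lcm(104, 11) = 1144: x ≡ 312 (mod 1144).
Verify: 312 mod 8 = 0 ✓, 312 mod 13 = 0 ✓, 312 mod 11 = 4 ✓.

x ≡ 312 (mod 1144).


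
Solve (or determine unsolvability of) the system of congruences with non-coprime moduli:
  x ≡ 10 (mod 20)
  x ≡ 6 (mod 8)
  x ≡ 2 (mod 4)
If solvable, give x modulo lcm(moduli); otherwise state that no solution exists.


Moduli 20, 8, 4 are not pairwise coprime, so CRT works modulo lcm(m_i) when all pairwise compatibility conditions hold.
Pairwise compatibility: gcd(m_i, m_j) must divide a_i - a_j for every pair.
Merge one congruence at a time:
  Start: x ≡ 10 (mod 20).
  Combine with x ≡ 6 (mod 8): gcd(20, 8) = 4; 6 - 10 = -4, which IS divisible by 4, so compatible.
    Write x = 10 + 20·t and substitute into x ≡ 6 (mod 8): 20·t ≡ 6 − 10 = -4 (mod 8).
    Divide the congruence (and modulus) by g = 4: 5·t ≡ -1 (mod 2).
    Reduce coefficients mod 2: 1·t ≡ 1 (mod 2).
    So t ≡ 1 (mod 2).
    Then x = 10 + 20·1 = 30, valid modulo lcm(20, 8) = 40: x ≡ 30 (mod 40).
  Combine with x ≡ 2 (mod 4): gcd(40, 4) = 4; 2 - 30 = -28, which IS divisible by 4, so compatible.
    Write x = 30 + 40·t and substitute into x ≡ 2 (mod 4): 40·t ≡ 2 − 30 = -28 (mod 4).
    Divide the congruence (and modulus) by g = 4: 10·t ≡ -7 (mod 1).
    Modulo 1 every t works; take t = 0.
    Then x = 30 + 40·0 = 30, valid modulo lcm(40, 4) = 40: x ≡ 30 (mod 40).
Verify: 30 mod 20 = 10, 30 mod 8 = 6, 30 mod 4 = 2.

x ≡ 30 (mod 40).


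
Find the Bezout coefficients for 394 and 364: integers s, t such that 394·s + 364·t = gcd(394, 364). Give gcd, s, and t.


Euclidean algorithm on (394, 364) — divide until remainder is 0:
  394 = 1 · 364 + 30
  364 = 12 · 30 + 4
  30 = 7 · 4 + 2
  4 = 2 · 2 + 0
gcd(394, 364) = 2.
Track Bezout coefficients alongside the remainders: start with r₀ = 394 = a·1 + b·0 (s = 1, t = 0) and r₁ = 364 = a·0 + b·1 (s = 0, t = 1); each new remainder r_{k+1} = r_{k-1} − q_k·r_k inherits s_{k+1} = s_{k-1} − q_k·s_k, t_{k+1} = t_{k-1} − q_k·t_k, so r_k = a·s_k + b·t_k at every step:
  q = 1: r = 30, s = 1 − 1·0 = 1, t = 0 − 1·1 = -1  (check: 394·1 + 364·(-1) = 30)
  q = 12: r = 4, s = 0 − 12·1 = -12, t = 1 − 12·(-1) = 13  (check: 394·(-12) + 364·13 = 4)
  q = 7: r = 2, s = 1 − 7·(-12) = 85, t = -1 − 7·13 = -92  (check: 394·85 + 364·(-92) = 2)
The row with r = 2 (the gcd) gives the Bezout coefficients s = 85, t = -92.
Result: 394 · (85) + 364 · (-92) = 2.

gcd(394, 364) = 2; s = 85, t = -92 (check: 394·85 + 364·(-92) = 2).


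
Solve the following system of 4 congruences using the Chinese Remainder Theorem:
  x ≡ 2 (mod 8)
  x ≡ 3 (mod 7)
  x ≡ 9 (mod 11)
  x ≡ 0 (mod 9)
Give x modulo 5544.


Product of moduli M = 8 · 7 · 11 · 9 = 5544.
Merge one congruence at a time:
  Start: x ≡ 2 (mod 8).
  Combine with x ≡ 3 (mod 7); new modulus lcm = 56.
    Write x = 2 + 8·t and substitute into x ≡ 3 (mod 7): 8·t ≡ 3 − 2 = 1 (mod 7).
    Reduce coefficients mod 7: 1·t ≡ 1 (mod 7).
    So t ≡ 1 (mod 7).
    Then x = 2 + 8·1 = 10, valid modulo lcm(8, 7) = 56: x ≡ 10 (mod 56).
  Combine with x ≡ 9 (mod 11); new modulus lcm = 616.
    Write x = 10 + 56·t and substitute into x ≡ 9 (mod 11): 56·t ≡ 9 − 10 = -1 (mod 11).
    Reduce coefficients mod 11: 1·t ≡ 10 (mod 11).
    So t ≡ 10 (mod 11).
    Then x = 10 + 56·10 = 570, valid modulo lcm(56, 11) = 616: x ≡ 570 (mod 616).
  Combine with x ≡ 0 (mod 9); new modulus lcm = 5544.
    Write x = 570 + 616·t and substitute into x ≡ 0 (mod 9): 616·t ≡ 0 − 570 = -570 (mod 9).
    Reduce coefficients mod 9: 4·t ≡ 6 (mod 9).
    The inverse of 4 mod 9 is 7 (since 4·7 = 28 = 3·9 + 1), so t ≡ 7·6 = 42 ≡ 6 (mod 9).
    Then x = 570 + 616·6 = 4266, valid modulo lcm(616, 9) = 5544: x ≡ 4266 (mod 5544).
Verify against each original: 4266 mod 8 = 2, 4266 mod 7 = 3, 4266 mod 11 = 9, 4266 mod 9 = 0.

x ≡ 4266 (mod 5544).


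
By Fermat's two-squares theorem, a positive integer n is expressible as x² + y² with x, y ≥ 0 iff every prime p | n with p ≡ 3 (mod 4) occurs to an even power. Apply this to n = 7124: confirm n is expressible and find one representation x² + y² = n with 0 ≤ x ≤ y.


Step 1: Factor n = 7124 = 2^2 · 13 · 137.
Step 2: Check the mod-4 condition on each prime factor: 2 = 2 (special); 13 ≡ 1 (mod 4), exponent 1; 137 ≡ 1 (mod 4), exponent 1.
All primes ≡ 3 (mod 4) appear to even exponent (or don't appear), so by the two-squares theorem n IS expressible as a sum of two squares.
Step 3: Build a representation. Group n = k² · m with k = 2 and m = 13 · 137 = 1781 (a product of primes ≡ 1 (mod 4)); a representation of m scales to one of n via (k·x)² + (k·y)² = k²(x² + y²). Each prime p ≡ 1 (mod 4) is itself a sum of two squares; find a² by testing p − a² for a perfect square:
  13: 13 − 1² = 12, 13 − 2² = 9 = 3² ⇒ 13 = 2² + 3².
  137: 137 − 1² = 136, 137 − 2² = 133, 137 − 3² = 128, 137 − 4² = 121 = 11² ⇒ 137 = 4² + 11².
  Combine using the Brahmagupta–Fibonacci identity (a² + b²)(c² + d²) = (ac − bd)² + (ad + bc)² = (ac + bd)² + (ad − bc)²:
  13 · 137 = 1781: from (2² + 3²)(4² + 11²), take (2·4 − 3·11, 2·11 + 3·4) = (8 − 33, 22 + 12) = (-25, 34); dropping signs (only squares matter) gives (25, 34); check 25² + 34² = 625 + 1156 = 1781 ✓.
  Scale by k = 2: (2·25, 2·34) = (50, 68).
Step 4: Order so x ≤ y and verify: 50² + 68² = 2500 + 4624 = 7124 = n. ✓

n = 7124 = 50² + 68² (one valid representation with x ≤ y).


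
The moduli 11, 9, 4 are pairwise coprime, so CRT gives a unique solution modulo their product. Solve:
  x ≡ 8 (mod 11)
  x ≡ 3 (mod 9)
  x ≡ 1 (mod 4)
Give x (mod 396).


Moduli 11, 9, 4 are pairwise coprime; by CRT there is a unique solution modulo M = 11 · 9 · 4 = 396.
Solve pairwise, accumulating the modulus:
  Start with x ≡ 8 (mod 11).
  Combine with x ≡ 3 (mod 9): since gcd(11, 9) = 1, we get a unique residue mod 99.
    Write x = 8 + 11·t and substitute into x ≡ 3 (mod 9): 11·t ≡ 3 − 8 = -5 (mod 9).
    Reduce coefficients mod 9: 2·t ≡ 4 (mod 9).
    The inverse of 2 mod 9 is 5 (since 2·5 = 10 = 1·9 + 1), so t ≡ 5·4 = 20 ≡ 2 (mod 9).
    Then x = 8 + 11·2 = 30, valid modulo lcm(11, 9) = 99: x ≡ 30 (mod 99).
  Combine with x ≡ 1 (mod 4): since gcd(99, 4) = 1, we get a unique residue mod 396.
    Write x = 30 + 99·t and substitute into x ≡ 1 (mod 4): 99·t ≡ 1 − 30 = -29 (mod 4).
    Reduce coefficients mod 4: 3·t ≡ 3 (mod 4).
    The inverse of 3 mod 4 is 3 (since 3·3 = 9 = 2·4 + 1), so t ≡ 3·3 = 9 ≡ 1 (mod 4).
    Then x = 30 + 99·1 = 129, valid modulo lcm(99, 4) = 396: x ≡ 129 (mod 396).
Verify: 129 mod 11 = 8 ✓, 129 mod 9 = 3 ✓, 129 mod 4 = 1 ✓.

x ≡ 129 (mod 396).


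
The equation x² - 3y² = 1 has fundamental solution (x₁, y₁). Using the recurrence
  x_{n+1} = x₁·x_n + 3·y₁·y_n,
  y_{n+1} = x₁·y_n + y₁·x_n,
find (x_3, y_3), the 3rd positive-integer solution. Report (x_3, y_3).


Step 1: Find the fundamental solution (x₁, y₁) of x² - 3y² = 1.
  Expand √3 as a continued fraction. a₀ = ⌊√3⌋ = 1; iterate m_{k+1} = d_k·a_k − m_k, d_{k+1} = (3 − m_{k+1}²)/d_k, a_{k+1} = ⌊(a₀ + m_{k+1})/d_{k+1}⌋ (starting m₀ = 0, d₀ = 1), with convergents p_k = a_k·p_{k-1} + p_{k-2}, q_k = a_k·q_{k-1} + q_{k-2} (p₋₁ = 1, q₋₁ = 0):
  k = 0: a₀ = 1; p₀/q₀ = 1/1; p₀² − 3·q₀² = 1 − 3 = -2.
  k = 1: m = 1, d = 2, a = ⌊(1 + 1)/2⌋ = 1; p/q = (1·1 + 1)/(1·1 + 0) = 2/1; p² − 3·q² = 4 − 3 = 1.
  The first convergent with p² − 3·q² = 1 gives the fundamental solution (x₁, y₁) = (2, 1).
Step 2: Apply the recurrence (x_{n+1}, y_{n+1}) = (x₁x_n + 3y₁y_n, x₁y_n + y₁x_n) repeatedly.
  From (x_1, y_1) = (2, 1): x_2 = 2·2 + 3·1·1 = 7; y_2 = 2·1 + 1·2 = 4.
  From (x_2, y_2) = (7, 4): x_3 = 2·7 + 3·1·4 = 26; y_3 = 2·4 + 1·7 = 15.
Step 3: Verify x_3² - 3·y_3² = 676 - 675 = 1 (should be 1). ✓

(x_1, y_1) = (2, 1); (x_3, y_3) = (26, 15).


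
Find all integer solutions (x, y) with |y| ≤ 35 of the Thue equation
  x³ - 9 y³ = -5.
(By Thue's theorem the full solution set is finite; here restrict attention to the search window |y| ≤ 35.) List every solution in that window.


The equation is x³ - 9y³ = -5. For fixed y, x³ = 9·y³ − 5, so a solution requires the RHS to be a perfect cube.
Strategy: iterate y from -35 to 35, compute RHS = 9·y³ − 5, and check whether it is a (positive or negative) perfect cube.
Check small values of y:
  y = 0: RHS = -5 is not a perfect cube.
  y = 1: RHS = 4 is not a perfect cube.
  y = -1: RHS = -14 is not a perfect cube.
  y = 2: RHS = 67 is not a perfect cube.
  y = -2: RHS = -77 is not a perfect cube.
  y = 3: RHS = 238 is not a perfect cube.
  y = -3: RHS = -248 is not a perfect cube.
Continuing the search up to |y| = 35 finds no solutions either.
No (x, y) in the scanned range satisfies the equation.

No integer solutions with |y| ≤ 35.


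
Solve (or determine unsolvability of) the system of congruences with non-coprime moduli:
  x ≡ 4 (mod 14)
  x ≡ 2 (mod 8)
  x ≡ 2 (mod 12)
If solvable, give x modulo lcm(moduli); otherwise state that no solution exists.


Moduli 14, 8, 12 are not pairwise coprime, so CRT works modulo lcm(m_i) when all pairwise compatibility conditions hold.
Pairwise compatibility: gcd(m_i, m_j) must divide a_i - a_j for every pair.
Merge one congruence at a time:
  Start: x ≡ 4 (mod 14).
  Combine with x ≡ 2 (mod 8): gcd(14, 8) = 2; 2 - 4 = -2, which IS divisible by 2, so compatible.
    Write x = 4 + 14·t and substitute into x ≡ 2 (mod 8): 14·t ≡ 2 − 4 = -2 (mod 8).
    Divide the congruence (and modulus) by g = 2: 7·t ≡ -1 (mod 4).
    Reduce coefficients mod 4: 3·t ≡ 3 (mod 4).
    The inverse of 3 mod 4 is 3 (since 3·3 = 9 = 2·4 + 1), so t ≡ 3·3 = 9 ≡ 1 (mod 4).
    Then x = 4 + 14·1 = 18, valid modulo lcm(14, 8) = 56: x ≡ 18 (mod 56).
  Combine with x ≡ 2 (mod 12): gcd(56, 12) = 4; 2 - 18 = -16, which IS divisible by 4, so compatible.
    Write x = 18 + 56·t and substitute into x ≡ 2 (mod 12): 56·t ≡ 2 − 18 = -16 (mod 12).
    Divide the congruence (and modulus) by g = 4: 14·t ≡ -4 (mod 3).
    Reduce coefficients mod 3: 2·t ≡ 2 (mod 3).
    The inverse of 2 mod 3 is 2 (since 2·2 = 4 = 1·3 + 1), so t ≡ 2·2 = 4 ≡ 1 (mod 3).
    Then x = 18 + 56·1 = 74, valid modulo lcm(56, 12) = 168: x ≡ 74 (mod 168).
Verify: 74 mod 14 = 4, 74 mod 8 = 2, 74 mod 12 = 2.

x ≡ 74 (mod 168).


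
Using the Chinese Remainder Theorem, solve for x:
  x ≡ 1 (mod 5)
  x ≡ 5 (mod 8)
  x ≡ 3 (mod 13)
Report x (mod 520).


Moduli 5, 8, 13 are pairwise coprime; by CRT there is a unique solution modulo M = 5 · 8 · 13 = 520.
Solve pairwise, accumulating the modulus:
  Start with x ≡ 1 (mod 5).
  Combine with x ≡ 5 (mod 8): since gcd(5, 8) = 1, we get a unique residue mod 40.
    Write x = 1 + 5·t and substitute into x ≡ 5 (mod 8): 5·t ≡ 5 − 1 = 4 (mod 8).
    The inverse of 5 mod 8 is 5 (since 5·5 = 25 = 3·8 + 1), so t ≡ 5·4 = 20 ≡ 4 (mod 8).
    Then x = 1 + 5·4 = 21, valid modulo lcm(5, 8) = 40: x ≡ 21 (mod 40).
  Combine with x ≡ 3 (mod 13): since gcd(40, 13) = 1, we get a unique residue mod 520.
    Write x = 21 + 40·t and substitute into x ≡ 3 (mod 13): 40·t ≡ 3 − 21 = -18 (mod 13).
    Reduce coefficients mod 13: 1·t ≡ 8 (mod 13).
    So t ≡ 8 (mod 13).
    Then x = 21 + 40·8 = 341, valid modulo lcm(40, 13) = 520: x ≡ 341 (mod 520).
Verify: 341 mod 5 = 1 ✓, 341 mod 8 = 5 ✓, 341 mod 13 = 3 ✓.

x ≡ 341 (mod 520).


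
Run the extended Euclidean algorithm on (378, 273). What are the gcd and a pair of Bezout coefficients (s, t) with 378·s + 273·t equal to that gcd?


Euclidean algorithm on (378, 273) — divide until remainder is 0:
  378 = 1 · 273 + 105
  273 = 2 · 105 + 63
  105 = 1 · 63 + 42
  63 = 1 · 42 + 21
  42 = 2 · 21 + 0
gcd(378, 273) = 21.
Track Bezout coefficients alongside the remainders: start with r₀ = 378 = a·1 + b·0 (s = 1, t = 0) and r₁ = 273 = a·0 + b·1 (s = 0, t = 1); each new remainder r_{k+1} = r_{k-1} − q_k·r_k inherits s_{k+1} = s_{k-1} − q_k·s_k, t_{k+1} = t_{k-1} − q_k·t_k, so r_k = a·s_k + b·t_k at every step:
  q = 1: r = 105, s = 1 − 1·0 = 1, t = 0 − 1·1 = -1  (check: 378·1 + 273·(-1) = 105)
  q = 2: r = 63, s = 0 − 2·1 = -2, t = 1 − 2·(-1) = 3  (check: 378·(-2) + 273·3 = 63)
  q = 1: r = 42, s = 1 − 1·(-2) = 3, t = -1 − 1·3 = -4  (check: 378·3 + 273·(-4) = 42)
  q = 1: r = 21, s = -2 − 1·3 = -5, t = 3 − 1·(-4) = 7  (check: 378·(-5) + 273·7 = 21)
The row with r = 21 (the gcd) gives the Bezout coefficients s = -5, t = 7.
Result: 378 · (-5) + 273 · (7) = 21.

gcd(378, 273) = 21; s = -5, t = 7 (check: 378·(-5) + 273·7 = 21).


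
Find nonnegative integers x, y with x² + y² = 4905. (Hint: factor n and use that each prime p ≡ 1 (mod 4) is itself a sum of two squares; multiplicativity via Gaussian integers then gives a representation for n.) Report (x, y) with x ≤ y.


Step 1: Factor n = 4905 = 3^2 · 5 · 109.
Step 2: Check the mod-4 condition on each prime factor: 3 ≡ 3 (mod 4), exponent 2 (must be even); 5 ≡ 1 (mod 4), exponent 1; 109 ≡ 1 (mod 4), exponent 1.
All primes ≡ 3 (mod 4) appear to even exponent (or don't appear), so by the two-squares theorem n IS expressible as a sum of two squares.
Step 3: Build a representation. Group n = k² · m with k = 3 and m = 5 · 109 = 545 (a product of primes ≡ 1 (mod 4)); a representation of m scales to one of n via (k·x)² + (k·y)² = k²(x² + y²). Each prime p ≡ 1 (mod 4) is itself a sum of two squares; find a² by testing p − a² for a perfect square:
  5: 5 − 1² = 4 = 2² ⇒ 5 = 1² + 2².
  109: 109 − 1² = 108, 109 − 2² = 105, 109 − 3² = 100 = 10² ⇒ 109 = 3² + 10².
  Combine using the Brahmagupta–Fibonacci identity (a² + b²)(c² + d²) = (ac − bd)² + (ad + bc)² = (ac + bd)² + (ad − bc)²:
  5 · 109 = 545: from (1² + 2²)(3² + 10²), take (1·3 − 2·10, 1·10 + 2·3) = (3 − 20, 10 + 6) = (-17, 16); dropping signs (only squares matter) gives (17, 16); check 17² + 16² = 289 + 256 = 545 ✓.
  Scale by k = 3: (3·17, 3·16) = (51, 48).
Step 4: Order so x ≤ y and verify: 48² + 51² = 2304 + 2601 = 4905 = n. ✓

n = 4905 = 48² + 51² (one valid representation with x ≤ y).


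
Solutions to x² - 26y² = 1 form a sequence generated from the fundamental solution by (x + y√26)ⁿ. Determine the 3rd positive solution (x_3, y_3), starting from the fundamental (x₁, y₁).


Step 1: Find the fundamental solution (x₁, y₁) of x² - 26y² = 1.
  Expand √26 as a continued fraction. a₀ = ⌊√26⌋ = 5; iterate m_{k+1} = d_k·a_k − m_k, d_{k+1} = (26 − m_{k+1}²)/d_k, a_{k+1} = ⌊(a₀ + m_{k+1})/d_{k+1}⌋ (starting m₀ = 0, d₀ = 1), with convergents p_k = a_k·p_{k-1} + p_{k-2}, q_k = a_k·q_{k-1} + q_{k-2} (p₋₁ = 1, q₋₁ = 0):
  k = 0: a₀ = 5; p₀/q₀ = 5/1; p₀² − 26·q₀² = 25 − 26 = -1.
  k = 1: m = 5, d = 1, a = ⌊(5 + 5)/1⌋ = 10; p/q = (10·5 + 1)/(10·1 + 0) = 51/10; p² − 26·q² = 2601 − 2600 = 1.
  The first convergent with p² − 26·q² = 1 gives the fundamental solution (x₁, y₁) = (51, 10).
Step 2: Apply the recurrence (x_{n+1}, y_{n+1}) = (x₁x_n + 26y₁y_n, x₁y_n + y₁x_n) repeatedly.
  From (x_1, y_1) = (51, 10): x_2 = 51·51 + 26·10·10 = 5201; y_2 = 51·10 + 10·51 = 1020.
  From (x_2, y_2) = (5201, 1020): x_3 = 51·5201 + 26·10·1020 = 530451; y_3 = 51·1020 + 10·5201 = 104030.
Step 3: Verify x_3² - 26·y_3² = 281378263401 - 281378263400 = 1 (should be 1). ✓

(x_1, y_1) = (51, 10); (x_3, y_3) = (530451, 104030).
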